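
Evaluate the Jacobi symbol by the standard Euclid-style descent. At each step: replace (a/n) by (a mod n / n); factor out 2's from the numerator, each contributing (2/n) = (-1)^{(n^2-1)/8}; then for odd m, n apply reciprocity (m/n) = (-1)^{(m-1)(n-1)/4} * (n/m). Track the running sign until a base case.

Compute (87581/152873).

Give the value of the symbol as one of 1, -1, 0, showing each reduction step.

reciprocity: (87581/152873) = +1·(152873/87581) since 87581 mod 4 = 1, 152873 mod 4 = 1; sign now +1
(152873/87581) = (65292/87581)   [reduce mod 87581]
65292 = 2^2·16323; (2/87581) = -1 since 87581 mod 8 = 5, so (65292/87581) = (-1)^2·(16323/87581); sign now +1
reciprocity: (16323/87581) = +1·(87581/16323) since 16323 mod 4 = 3, 87581 mod 4 = 1; sign now +1
(87581/16323) = (5966/16323)   [reduce mod 16323]
5966 = 2^1·2983; (2/16323) = -1 since 16323 mod 8 = 3, so (5966/16323) = (-1)^1·(2983/16323); sign now -1
reciprocity: (2983/16323) = -1·(16323/2983) since 2983 mod 4 = 3, 16323 mod 4 = 3; sign now +1
(16323/2983) = (1408/2983)   [reduce mod 2983]
1408 = 2^7·11; (2/2983) = +1 since 2983 mod 8 = 7, so (1408/2983) = (+1)^7·(11/2983); sign now +1
reciprocity: (11/2983) = -1·(2983/11) since 11 mod 4 = 3, 2983 mod 4 = 3; sign now -1
(2983/11) = (2/11)   [reduce mod 11]
2 = 2^1·1; (2/11) = -1 since 11 mod 8 = 3, so (2/11) = (-1)^1·(1/11); sign now +1
(1/11) = 1; final value = sign = +1

1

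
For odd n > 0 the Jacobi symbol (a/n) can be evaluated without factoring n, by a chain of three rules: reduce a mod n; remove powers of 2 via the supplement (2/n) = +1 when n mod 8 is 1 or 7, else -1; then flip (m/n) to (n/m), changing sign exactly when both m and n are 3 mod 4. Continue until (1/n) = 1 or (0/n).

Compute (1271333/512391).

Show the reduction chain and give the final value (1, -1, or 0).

(1271333/512391): 1271333 mod 512391 = 246551, so (1271333/512391) = (246551/512391)
flip (246551/512391) -> (512391/246551): both odd, 246551 mod 4 = 3, 512391 mod 4 = 3, so the flip contributes -1; sign now -1
(512391/246551): 512391 mod 246551 = 19289, so (512391/246551) = (19289/246551)
flip (19289/246551) -> (246551/19289): both odd, 19289 mod 4 = 1, 246551 mod 4 = 3, so the flip contributes +1; sign now -1
(246551/19289): 246551 mod 19289 = 15083, so (246551/19289) = (15083/19289)
flip (15083/19289) -> (19289/15083): both odd, 15083 mod 4 = 3, 19289 mod 4 = 1, so the flip contributes +1; sign now -1
(19289/15083): 19289 mod 15083 = 4206, so (19289/15083) = (4206/15083)
factor out 2^1: 4206 = 2^1·2103; with 15083 mod 8 = 3, (2/15083) = -1; sign now +1; continue with (2103/15083)
flip (2103/15083) -> (15083/2103): both odd, 2103 mod 4 = 3, 15083 mod 4 = 3, so the flip contributes -1; sign now -1
(15083/2103): 15083 mod 2103 = 362, so (15083/2103) = (362/2103)
factor out 2^1: 362 = 2^1·181; with 2103 mod 8 = 7, (2/2103) = +1; sign now -1; continue with (181/2103)
flip (181/2103) -> (2103/181): both odd, 181 mod 4 = 1, 2103 mod 4 = 3, so the flip contributes +1; sign now -1
(2103/181): 2103 mod 181 = 112, so (2103/181) = (112/181)
factor out 2^4: 112 = 2^4·7; with 181 mod 8 = 5, (2/181) = -1; sign now -1; continue with (7/181)
flip (7/181) -> (181/7): both odd, 7 mod 4 = 3, 181 mod 4 = 1, so the flip contributes +1; sign now -1
(181/7): 181 mod 7 = 6, so (181/7) = (6/7)
factor out 2^1: 6 = 2^1·3; with 7 mod 8 = 7, (2/7) = +1; sign now -1; continue with (3/7)
flip (3/7) -> (7/3): both odd, 3 mod 4 = 3, 7 mod 4 = 3, so the flip contributes -1; sign now +1
(7/3): 7 mod 3 = 1, so (7/3) = (1/3)
reached (1/3) = 1, so the symbol is +1

1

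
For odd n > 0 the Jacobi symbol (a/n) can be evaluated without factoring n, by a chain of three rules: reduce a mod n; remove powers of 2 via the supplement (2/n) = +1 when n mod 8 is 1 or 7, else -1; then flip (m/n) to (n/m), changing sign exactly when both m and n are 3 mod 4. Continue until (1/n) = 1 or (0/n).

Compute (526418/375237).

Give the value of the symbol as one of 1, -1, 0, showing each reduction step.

-1

(526418/375237): 526418 mod 375237 = 151181, so (526418/375237) = (151181/375237)
flip (151181/375237) -> (375237/151181): both odd, 151181 mod 4 = 1, 375237 mod 4 = 1, so the flip contributes +1; sign now +1
(375237/151181): 375237 mod 151181 = 72875, so (375237/151181) = (72875/151181)
flip (72875/151181) -> (151181/72875): both odd, 72875 mod 4 = 3, 151181 mod 4 = 1, so the flip contributes +1; sign now +1
(151181/72875): 151181 mod 72875 = 5431, so (151181/72875) = (5431/72875)
flip (5431/72875) -> (72875/5431): both odd, 5431 mod 4 = 3, 72875 mod 4 = 3, so the flip contributes -1; sign now -1
(72875/5431): 72875 mod 5431 = 2272, so (72875/5431) = (2272/5431)
factor out 2^5: 2272 = 2^5·71; with 5431 mod 8 = 7, (2/5431) = +1; sign now -1; continue with (71/5431)
flip (71/5431) -> (5431/71): both odd, 71 mod 4 = 3, 5431 mod 4 = 3, so the flip contributes -1; sign now +1
(5431/71): 5431 mod 71 = 35, so (5431/71) = (35/71)
flip (35/71) -> (71/35): both odd, 35 mod 4 = 3, 71 mod 4 = 3, so the flip contributes -1; sign now -1
(71/35): 71 mod 35 = 1, so (71/35) = (1/35)
reached (1/35) = 1, so the symbol is -1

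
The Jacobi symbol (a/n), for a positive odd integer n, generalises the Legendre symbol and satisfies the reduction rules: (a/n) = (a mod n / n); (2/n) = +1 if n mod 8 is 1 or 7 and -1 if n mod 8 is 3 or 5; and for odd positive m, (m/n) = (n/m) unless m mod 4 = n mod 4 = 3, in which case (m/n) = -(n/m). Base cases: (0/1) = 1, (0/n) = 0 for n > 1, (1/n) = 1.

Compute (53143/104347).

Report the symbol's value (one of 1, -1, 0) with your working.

1

flip (53143/104347) -> (104347/53143): both odd, 53143 mod 4 = 3, 104347 mod 4 = 3, so the flip contributes -1; sign now -1
(104347/53143): 104347 mod 53143 = 51204, so (104347/53143) = (51204/53143)
factor out 2^2: 51204 = 2^2·12801; with 53143 mod 8 = 7, (2/53143) = +1; sign now -1; continue with (12801/53143)
flip (12801/53143) -> (53143/12801): both odd, 12801 mod 4 = 1, 53143 mod 4 = 3, so the flip contributes +1; sign now -1
(53143/12801): 53143 mod 12801 = 1939, so (53143/12801) = (1939/12801)
flip (1939/12801) -> (12801/1939): both odd, 1939 mod 4 = 3, 12801 mod 4 = 1, so the flip contributes +1; sign now -1
(12801/1939): 12801 mod 1939 = 1167, so (12801/1939) = (1167/1939)
flip (1167/1939) -> (1939/1167): both odd, 1167 mod 4 = 3, 1939 mod 4 = 3, so the flip contributes -1; sign now +1
(1939/1167): 1939 mod 1167 = 772, so (1939/1167) = (772/1167)
factor out 2^2: 772 = 2^2·193; with 1167 mod 8 = 7, (2/1167) = +1; sign now +1; continue with (193/1167)
flip (193/1167) -> (1167/193): both odd, 193 mod 4 = 1, 1167 mod 4 = 3, so the flip contributes +1; sign now +1
(1167/193): 1167 mod 193 = 9, so (1167/193) = (9/193)
flip (9/193) -> (193/9): both odd, 9 mod 4 = 1, 193 mod 4 = 1, so the flip contributes +1; sign now +1
(193/9): 193 mod 9 = 4, so (193/9) = (4/9)
factor out 2^2: 4 = 2^2·1; with 9 mod 8 = 1, (2/9) = +1; sign now +1; continue with (1/9)
reached (1/9) = 1, so the symbol is +1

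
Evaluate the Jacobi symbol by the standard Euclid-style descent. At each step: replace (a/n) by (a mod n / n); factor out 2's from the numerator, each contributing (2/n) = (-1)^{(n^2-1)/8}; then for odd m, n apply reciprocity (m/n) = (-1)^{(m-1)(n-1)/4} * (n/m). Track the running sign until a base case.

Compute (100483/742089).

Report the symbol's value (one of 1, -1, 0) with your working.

reciprocity: (100483/742089) = +1·(742089/100483) since 100483 mod 4 = 3, 742089 mod 4 = 1; sign now +1
(742089/100483) = (38708/100483)   [reduce mod 100483]
38708 = 2^2·9677; (2/100483) = -1 since 100483 mod 8 = 3, so (38708/100483) = (-1)^2·(9677/100483); sign now +1
reciprocity: (9677/100483) = +1·(100483/9677) since 9677 mod 4 = 1, 100483 mod 4 = 3; sign now +1
(100483/9677) = (3713/9677)   [reduce mod 9677]
reciprocity: (3713/9677) = +1·(9677/3713) since 3713 mod 4 = 1, 9677 mod 4 = 1; sign now +1
(9677/3713) = (2251/3713)   [reduce mod 3713]
reciprocity: (2251/3713) = +1·(3713/2251) since 2251 mod 4 = 3, 3713 mod 4 = 1; sign now +1
(3713/2251) = (1462/2251)   [reduce mod 2251]
1462 = 2^1·731; (2/2251) = -1 since 2251 mod 8 = 3, so (1462/2251) = (-1)^1·(731/2251); sign now -1
reciprocity: (731/2251) = -1·(2251/731) since 731 mod 4 = 3, 2251 mod 4 = 3; sign now +1
(2251/731) = (58/731)   [reduce mod 731]
58 = 2^1·29; (2/731) = -1 since 731 mod 8 = 3, so (58/731) = (-1)^1·(29/731); sign now -1
reciprocity: (29/731) = +1·(731/29) since 29 mod 4 = 1, 731 mod 4 = 3; sign now -1
(731/29) = (6/29)   [reduce mod 29]
6 = 2^1·3; (2/29) = -1 since 29 mod 8 = 5, so (6/29) = (-1)^1·(3/29); sign now +1
reciprocity: (3/29) = +1·(29/3) since 3 mod 4 = 3, 29 mod 4 = 1; sign now +1
(29/3) = (2/3)   [reduce mod 3]
2 = 2^1·1; (2/3) = -1 since 3 mod 8 = 3, so (2/3) = (-1)^1·(1/3); sign now -1
(1/3) = 1; final value = sign = -1

-1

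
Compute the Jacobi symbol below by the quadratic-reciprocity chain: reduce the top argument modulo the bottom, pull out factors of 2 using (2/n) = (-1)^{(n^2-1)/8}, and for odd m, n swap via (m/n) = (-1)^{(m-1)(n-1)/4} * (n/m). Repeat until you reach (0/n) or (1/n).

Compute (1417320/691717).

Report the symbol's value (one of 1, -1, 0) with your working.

(1417320/691717): 1417320 mod 691717 = 33886, so (1417320/691717) = (33886/691717)
factor out 2^1: 33886 = 2^1·16943; with 691717 mod 8 = 5, (2/691717) = -1; sign now -1; continue with (16943/691717)
flip (16943/691717) -> (691717/16943): both odd, 16943 mod 4 = 3, 691717 mod 4 = 1, so the flip contributes +1; sign now -1
(691717/16943): 691717 mod 16943 = 13997, so (691717/16943) = (13997/16943)
flip (13997/16943) -> (16943/13997): both odd, 13997 mod 4 = 1, 16943 mod 4 = 3, so the flip contributes +1; sign now -1
(16943/13997): 16943 mod 13997 = 2946, so (16943/13997) = (2946/13997)
factor out 2^1: 2946 = 2^1·1473; with 13997 mod 8 = 5, (2/13997) = -1; sign now +1; continue with (1473/13997)
flip (1473/13997) -> (13997/1473): both odd, 1473 mod 4 = 1, 13997 mod 4 = 1, so the flip contributes +1; sign now +1
(13997/1473): 13997 mod 1473 = 740, so (13997/1473) = (740/1473)
factor out 2^2: 740 = 2^2·185; with 1473 mod 8 = 1, (2/1473) = +1; sign now +1; continue with (185/1473)
flip (185/1473) -> (1473/185): both odd, 185 mod 4 = 1, 1473 mod 4 = 1, so the flip contributes +1; sign now +1
(1473/185): 1473 mod 185 = 178, so (1473/185) = (178/185)
factor out 2^1: 178 = 2^1·89; with 185 mod 8 = 1, (2/185) = +1; sign now +1; continue with (89/185)
flip (89/185) -> (185/89): both odd, 89 mod 4 = 1, 185 mod 4 = 1, so the flip contributes +1; sign now +1
(185/89): 185 mod 89 = 7, so (185/89) = (7/89)
flip (7/89) -> (89/7): both odd, 7 mod 4 = 3, 89 mod 4 = 1, so the flip contributes +1; sign now +1
(89/7): 89 mod 7 = 5, so (89/7) = (5/7)
flip (5/7) -> (7/5): both odd, 5 mod 4 = 1, 7 mod 4 = 3, so the flip contributes +1; sign now +1
(7/5): 7 mod 5 = 2, so (7/5) = (2/5)
factor out 2^1: 2 = 2^1·1; with 5 mod 8 = 5, (2/5) = -1; sign now -1; continue with (1/5)
reached (1/5) = 1, so the symbol is -1

-1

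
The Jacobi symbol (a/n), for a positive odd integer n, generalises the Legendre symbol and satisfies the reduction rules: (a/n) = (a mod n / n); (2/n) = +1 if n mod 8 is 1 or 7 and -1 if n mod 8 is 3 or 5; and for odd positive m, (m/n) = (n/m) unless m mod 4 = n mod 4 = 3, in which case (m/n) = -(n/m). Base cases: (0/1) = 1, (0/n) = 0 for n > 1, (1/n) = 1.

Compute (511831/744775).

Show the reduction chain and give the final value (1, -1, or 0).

flip (511831/744775) -> (744775/511831): both odd, 511831 mod 4 = 3, 744775 mod 4 = 3, so the flip contributes -1; sign now -1
(744775/511831): 744775 mod 511831 = 232944, so (744775/511831) = (232944/511831)
factor out 2^4: 232944 = 2^4·14559; with 511831 mod 8 = 7, (2/511831) = +1; sign now -1; continue with (14559/511831)
flip (14559/511831) -> (511831/14559): both odd, 14559 mod 4 = 3, 511831 mod 4 = 3, so the flip contributes -1; sign now +1
(511831/14559): 511831 mod 14559 = 2266, so (511831/14559) = (2266/14559)
factor out 2^1: 2266 = 2^1·1133; with 14559 mod 8 = 7, (2/14559) = +1; sign now +1; continue with (1133/14559)
flip (1133/14559) -> (14559/1133): both odd, 1133 mod 4 = 1, 14559 mod 4 = 3, so the flip contributes +1; sign now +1
(14559/1133): 14559 mod 1133 = 963, so (14559/1133) = (963/1133)
flip (963/1133) -> (1133/963): both odd, 963 mod 4 = 3, 1133 mod 4 = 1, so the flip contributes +1; sign now +1
(1133/963): 1133 mod 963 = 170, so (1133/963) = (170/963)
factor out 2^1: 170 = 2^1·85; with 963 mod 8 = 3, (2/963) = -1; sign now -1; continue with (85/963)
flip (85/963) -> (963/85): both odd, 85 mod 4 = 1, 963 mod 4 = 3, so the flip contributes +1; sign now -1
(963/85): 963 mod 85 = 28, so (963/85) = (28/85)
factor out 2^2: 28 = 2^2·7; with 85 mod 8 = 5, (2/85) = -1; sign now -1; continue with (7/85)
flip (7/85) -> (85/7): both odd, 7 mod 4 = 3, 85 mod 4 = 1, so the flip contributes +1; sign now -1
(85/7): 85 mod 7 = 1, so (85/7) = (1/7)
reached (1/7) = 1, so the symbol is -1

-1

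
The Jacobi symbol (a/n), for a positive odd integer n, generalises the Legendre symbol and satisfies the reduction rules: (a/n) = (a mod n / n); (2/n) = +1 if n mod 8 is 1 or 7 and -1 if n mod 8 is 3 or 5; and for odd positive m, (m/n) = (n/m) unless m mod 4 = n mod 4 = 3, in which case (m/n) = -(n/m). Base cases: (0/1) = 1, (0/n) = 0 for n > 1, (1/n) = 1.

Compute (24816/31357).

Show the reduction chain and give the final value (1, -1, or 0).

-1

factor out 2^4: 24816 = 2^4·1551; with 31357 mod 8 = 5, (2/31357) = -1; sign now +1; continue with (1551/31357)
flip (1551/31357) -> (31357/1551): both odd, 1551 mod 4 = 3, 31357 mod 4 = 1, so the flip contributes +1; sign now +1
(31357/1551): 31357 mod 1551 = 337, so (31357/1551) = (337/1551)
flip (337/1551) -> (1551/337): both odd, 337 mod 4 = 1, 1551 mod 4 = 3, so the flip contributes +1; sign now +1
(1551/337): 1551 mod 337 = 203, so (1551/337) = (203/337)
flip (203/337) -> (337/203): both odd, 203 mod 4 = 3, 337 mod 4 = 1, so the flip contributes +1; sign now +1
(337/203): 337 mod 203 = 134, so (337/203) = (134/203)
factor out 2^1: 134 = 2^1·67; with 203 mod 8 = 3, (2/203) = -1; sign now -1; continue with (67/203)
flip (67/203) -> (203/67): both odd, 67 mod 4 = 3, 203 mod 4 = 3, so the flip contributes -1; sign now +1
(203/67): 203 mod 67 = 2, so (203/67) = (2/67)
factor out 2^1: 2 = 2^1·1; with 67 mod 8 = 3, (2/67) = -1; sign now -1; continue with (1/67)
reached (1/67) = 1, so the symbol is -1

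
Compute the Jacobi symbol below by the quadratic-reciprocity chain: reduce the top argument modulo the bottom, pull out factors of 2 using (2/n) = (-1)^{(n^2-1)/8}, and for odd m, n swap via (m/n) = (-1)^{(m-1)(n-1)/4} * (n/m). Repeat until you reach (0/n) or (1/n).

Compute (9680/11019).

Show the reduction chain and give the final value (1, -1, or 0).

factor out 2^4: 9680 = 2^4·605; with 11019 mod 8 = 3, (2/11019) = -1; sign now +1; continue with (605/11019)
flip (605/11019) -> (11019/605): both odd, 605 mod 4 = 1, 11019 mod 4 = 3, so the flip contributes +1; sign now +1
(11019/605): 11019 mod 605 = 129, so (11019/605) = (129/605)
flip (129/605) -> (605/129): both odd, 129 mod 4 = 1, 605 mod 4 = 1, so the flip contributes +1; sign now +1
(605/129): 605 mod 129 = 89, so (605/129) = (89/129)
flip (89/129) -> (129/89): both odd, 89 mod 4 = 1, 129 mod 4 = 1, so the flip contributes +1; sign now +1
(129/89): 129 mod 89 = 40, so (129/89) = (40/89)
factor out 2^3: 40 = 2^3·5; with 89 mod 8 = 1, (2/89) = +1; sign now +1; continue with (5/89)
flip (5/89) -> (89/5): both odd, 5 mod 4 = 1, 89 mod 4 = 1, so the flip contributes +1; sign now +1
(89/5): 89 mod 5 = 4, so (89/5) = (4/5)
factor out 2^2: 4 = 2^2·1; with 5 mod 8 = 5, (2/5) = -1; sign now +1; continue with (1/5)
reached (1/5) = 1, so the symbol is +1

1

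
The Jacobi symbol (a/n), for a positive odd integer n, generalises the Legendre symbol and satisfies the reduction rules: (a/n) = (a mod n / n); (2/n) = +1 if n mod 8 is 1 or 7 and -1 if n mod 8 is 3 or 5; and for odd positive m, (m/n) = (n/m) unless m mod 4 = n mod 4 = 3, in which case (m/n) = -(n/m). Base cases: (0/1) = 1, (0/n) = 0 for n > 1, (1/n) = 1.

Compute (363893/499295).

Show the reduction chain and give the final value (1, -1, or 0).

1

reciprocity: (363893/499295) = +1·(499295/363893) since 363893 mod 4 = 1, 499295 mod 4 = 3; sign now +1
(499295/363893) = (135402/363893)   [reduce mod 363893]
135402 = 2^1·67701; (2/363893) = -1 since 363893 mod 8 = 5, so (135402/363893) = (-1)^1·(67701/363893); sign now -1
reciprocity: (67701/363893) = +1·(363893/67701) since 67701 mod 4 = 1, 363893 mod 4 = 1; sign now -1
(363893/67701) = (25388/67701)   [reduce mod 67701]
25388 = 2^2·6347; (2/67701) = -1 since 67701 mod 8 = 5, so (25388/67701) = (-1)^2·(6347/67701); sign now -1
reciprocity: (6347/67701) = +1·(67701/6347) since 6347 mod 4 = 3, 67701 mod 4 = 1; sign now -1
(67701/6347) = (4231/6347)   [reduce mod 6347]
reciprocity: (4231/6347) = -1·(6347/4231) since 4231 mod 4 = 3, 6347 mod 4 = 3; sign now +1
(6347/4231) = (2116/4231)   [reduce mod 4231]
2116 = 2^2·529; (2/4231) = +1 since 4231 mod 8 = 7, so (2116/4231) = (+1)^2·(529/4231); sign now +1
reciprocity: (529/4231) = +1·(4231/529) since 529 mod 4 = 1, 4231 mod 4 = 3; sign now +1
(4231/529) = (528/529)   [reduce mod 529]
528 = 2^4·33; (2/529) = +1 since 529 mod 8 = 1, so (528/529) = (+1)^4·(33/529); sign now +1
reciprocity: (33/529) = +1·(529/33) since 33 mod 4 = 1, 529 mod 4 = 1; sign now +1
(529/33) = (1/33)   [reduce mod 33]
(1/33) = 1; final value = sign = +1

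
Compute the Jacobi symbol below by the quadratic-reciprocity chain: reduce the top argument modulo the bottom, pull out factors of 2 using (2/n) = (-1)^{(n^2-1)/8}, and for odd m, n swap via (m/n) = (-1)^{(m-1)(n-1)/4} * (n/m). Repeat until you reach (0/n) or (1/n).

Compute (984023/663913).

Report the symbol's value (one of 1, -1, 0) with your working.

(984023/663913): 984023 mod 663913 = 320110, so (984023/663913) = (320110/663913)
factor out 2^1: 320110 = 2^1·160055; with 663913 mod 8 = 1, (2/663913) = +1; sign now +1; continue with (160055/663913)
flip (160055/663913) -> (663913/160055): both odd, 160055 mod 4 = 3, 663913 mod 4 = 1, so the flip contributes +1; sign now +1
(663913/160055): 663913 mod 160055 = 23693, so (663913/160055) = (23693/160055)
flip (23693/160055) -> (160055/23693): both odd, 23693 mod 4 = 1, 160055 mod 4 = 3, so the flip contributes +1; sign now +1
(160055/23693): 160055 mod 23693 = 17897, so (160055/23693) = (17897/23693)
flip (17897/23693) -> (23693/17897): both odd, 17897 mod 4 = 1, 23693 mod 4 = 1, so the flip contributes +1; sign now +1
(23693/17897): 23693 mod 17897 = 5796, so (23693/17897) = (5796/17897)
factor out 2^2: 5796 = 2^2·1449; with 17897 mod 8 = 1, (2/17897) = +1; sign now +1; continue with (1449/17897)
flip (1449/17897) -> (17897/1449): both odd, 1449 mod 4 = 1, 17897 mod 4 = 1, so the flip contributes +1; sign now +1
(17897/1449): 17897 mod 1449 = 509, so (17897/1449) = (509/1449)
flip (509/1449) -> (1449/509): both odd, 509 mod 4 = 1, 1449 mod 4 = 1, so the flip contributes +1; sign now +1
(1449/509): 1449 mod 509 = 431, so (1449/509) = (431/509)
flip (431/509) -> (509/431): both odd, 431 mod 4 = 3, 509 mod 4 = 1, so the flip contributes +1; sign now +1
(509/431): 509 mod 431 = 78, so (509/431) = (78/431)
factor out 2^1: 78 = 2^1·39; with 431 mod 8 = 7, (2/431) = +1; sign now +1; continue with (39/431)
flip (39/431) -> (431/39): both odd, 39 mod 4 = 3, 431 mod 4 = 3, so the flip contributes -1; sign now -1
(431/39): 431 mod 39 = 2, so (431/39) = (2/39)
factor out 2^1: 2 = 2^1·1; with 39 mod 8 = 7, (2/39) = +1; sign now -1; continue with (1/39)
reached (1/39) = 1, so the symbol is -1

-1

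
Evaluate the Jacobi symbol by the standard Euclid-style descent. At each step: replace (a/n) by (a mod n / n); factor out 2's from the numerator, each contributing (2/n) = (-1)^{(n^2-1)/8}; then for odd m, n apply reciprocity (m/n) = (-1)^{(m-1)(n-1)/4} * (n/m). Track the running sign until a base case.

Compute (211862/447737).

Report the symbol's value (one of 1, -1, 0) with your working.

0

factor out 2^1: 211862 = 2^1·105931; with 447737 mod 8 = 1, (2/447737) = +1; sign now +1; continue with (105931/447737)
flip (105931/447737) -> (447737/105931): both odd, 105931 mod 4 = 3, 447737 mod 4 = 1, so the flip contributes +1; sign now +1
(447737/105931): 447737 mod 105931 = 24013, so (447737/105931) = (24013/105931)
flip (24013/105931) -> (105931/24013): both odd, 24013 mod 4 = 1, 105931 mod 4 = 3, so the flip contributes +1; sign now +1
(105931/24013): 105931 mod 24013 = 9879, so (105931/24013) = (9879/24013)
flip (9879/24013) -> (24013/9879): both odd, 9879 mod 4 = 3, 24013 mod 4 = 1, so the flip contributes +1; sign now +1
(24013/9879): 24013 mod 9879 = 4255, so (24013/9879) = (4255/9879)
flip (4255/9879) -> (9879/4255): both odd, 4255 mod 4 = 3, 9879 mod 4 = 3, so the flip contributes -1; sign now -1
(9879/4255): 9879 mod 4255 = 1369, so (9879/4255) = (1369/4255)
flip (1369/4255) -> (4255/1369): both odd, 1369 mod 4 = 1, 4255 mod 4 = 3, so the flip contributes +1; sign now -1
(4255/1369): 4255 mod 1369 = 148, so (4255/1369) = (148/1369)
factor out 2^2: 148 = 2^2·37; with 1369 mod 8 = 1, (2/1369) = +1; sign now -1; continue with (37/1369)
flip (37/1369) -> (1369/37): both odd, 37 mod 4 = 1, 1369 mod 4 = 1, so the flip contributes +1; sign now -1
(1369/37): 1369 mod 37 = 0, so (1369/37) = (0/37)
reached (0/37); gcd(a, n) > 1, so (0/37) = 0 and the symbol is 0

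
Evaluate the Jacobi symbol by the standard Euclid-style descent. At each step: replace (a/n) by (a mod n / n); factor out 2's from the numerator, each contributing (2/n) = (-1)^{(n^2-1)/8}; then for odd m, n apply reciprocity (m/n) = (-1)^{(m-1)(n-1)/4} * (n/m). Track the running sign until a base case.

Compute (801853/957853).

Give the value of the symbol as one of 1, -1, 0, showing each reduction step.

flip (801853/957853) -> (957853/801853): both odd, 801853 mod 4 = 1, 957853 mod 4 = 1, so the flip contributes +1; sign now +1
(957853/801853): 957853 mod 801853 = 156000, so (957853/801853) = (156000/801853)
factor out 2^5: 156000 = 2^5·4875; with 801853 mod 8 = 5, (2/801853) = -1; sign now -1; continue with (4875/801853)
flip (4875/801853) -> (801853/4875): both odd, 4875 mod 4 = 3, 801853 mod 4 = 1, so the flip contributes +1; sign now -1
(801853/4875): 801853 mod 4875 = 2353, so (801853/4875) = (2353/4875)
flip (2353/4875) -> (4875/2353): both odd, 2353 mod 4 = 1, 4875 mod 4 = 3, so the flip contributes +1; sign now -1
(4875/2353): 4875 mod 2353 = 169, so (4875/2353) = (169/2353)
flip (169/2353) -> (2353/169): both odd, 169 mod 4 = 1, 2353 mod 4 = 1, so the flip contributes +1; sign now -1
(2353/169): 2353 mod 169 = 156, so (2353/169) = (156/169)
factor out 2^2: 156 = 2^2·39; with 169 mod 8 = 1, (2/169) = +1; sign now -1; continue with (39/169)
flip (39/169) -> (169/39): both odd, 39 mod 4 = 3, 169 mod 4 = 1, so the flip contributes +1; sign now -1
(169/39): 169 mod 39 = 13, so (169/39) = (13/39)
flip (13/39) -> (39/13): both odd, 13 mod 4 = 1, 39 mod 4 = 3, so the flip contributes +1; sign now -1
(39/13): 39 mod 13 = 0, so (39/13) = (0/13)
reached (0/13); gcd(a, n) > 1, so (0/13) = 0 and the symbol is 0

0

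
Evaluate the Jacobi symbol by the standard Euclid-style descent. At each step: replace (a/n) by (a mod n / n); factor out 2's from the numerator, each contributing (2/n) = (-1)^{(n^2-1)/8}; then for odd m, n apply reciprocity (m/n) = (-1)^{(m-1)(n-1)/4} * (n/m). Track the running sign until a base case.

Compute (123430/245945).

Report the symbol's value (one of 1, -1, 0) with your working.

0

123430 = 2^1·61715; (2/245945) = +1 since 245945 mod 8 = 1, so (123430/245945) = (+1)^1·(61715/245945); sign now +1
reciprocity: (61715/245945) = +1·(245945/61715) since 61715 mod 4 = 3, 245945 mod 4 = 1; sign now +1
(245945/61715) = (60800/61715)   [reduce mod 61715]
60800 = 2^7·475; (2/61715) = -1 since 61715 mod 8 = 3, so (60800/61715) = (-1)^7·(475/61715); sign now -1
reciprocity: (475/61715) = -1·(61715/475) since 475 mod 4 = 3, 61715 mod 4 = 3; sign now +1
(61715/475) = (440/475)   [reduce mod 475]
440 = 2^3·55; (2/475) = -1 since 475 mod 8 = 3, so (440/475) = (-1)^3·(55/475); sign now -1
reciprocity: (55/475) = -1·(475/55) since 55 mod 4 = 3, 475 mod 4 = 3; sign now +1
(475/55) = (35/55)   [reduce mod 55]
reciprocity: (35/55) = -1·(55/35) since 35 mod 4 = 3, 55 mod 4 = 3; sign now -1
(55/35) = (20/35)   [reduce mod 35]
20 = 2^2·5; (2/35) = -1 since 35 mod 8 = 3, so (20/35) = (-1)^2·(5/35); sign now -1
reciprocity: (5/35) = +1·(35/5) since 5 mod 4 = 1, 35 mod 4 = 3; sign now -1
(35/5) = (0/5)   [reduce mod 5]
(0/5) = 0   [gcd(a, n) > 1]; final value = 0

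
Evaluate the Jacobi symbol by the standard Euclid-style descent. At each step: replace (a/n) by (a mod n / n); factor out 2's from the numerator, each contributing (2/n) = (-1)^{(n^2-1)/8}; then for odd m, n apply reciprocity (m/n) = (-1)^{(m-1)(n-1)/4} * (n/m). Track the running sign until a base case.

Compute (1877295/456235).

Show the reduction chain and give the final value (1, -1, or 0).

(1877295/456235) = (52355/456235)   [reduce mod 456235]
reciprocity: (52355/456235) = -1·(456235/52355) since 52355 mod 4 = 3, 456235 mod 4 = 3; sign now -1
(456235/52355) = (37395/52355)   [reduce mod 52355]
reciprocity: (37395/52355) = -1·(52355/37395) since 37395 mod 4 = 3, 52355 mod 4 = 3; sign now +1
(52355/37395) = (14960/37395)   [reduce mod 37395]
14960 = 2^4·935; (2/37395) = -1 since 37395 mod 8 = 3, so (14960/37395) = (-1)^4·(935/37395); sign now +1
reciprocity: (935/37395) = -1·(37395/935) since 935 mod 4 = 3, 37395 mod 4 = 3; sign now -1
(37395/935) = (930/935)   [reduce mod 935]
930 = 2^1·465; (2/935) = +1 since 935 mod 8 = 7, so (930/935) = (+1)^1·(465/935); sign now -1
reciprocity: (465/935) = +1·(935/465) since 465 mod 4 = 1, 935 mod 4 = 3; sign now -1
(935/465) = (5/465)   [reduce mod 465]
reciprocity: (5/465) = +1·(465/5) since 5 mod 4 = 1, 465 mod 4 = 1; sign now -1
(465/5) = (0/5)   [reduce mod 5]
(0/5) = 0   [gcd(a, n) > 1]; final value = 0

0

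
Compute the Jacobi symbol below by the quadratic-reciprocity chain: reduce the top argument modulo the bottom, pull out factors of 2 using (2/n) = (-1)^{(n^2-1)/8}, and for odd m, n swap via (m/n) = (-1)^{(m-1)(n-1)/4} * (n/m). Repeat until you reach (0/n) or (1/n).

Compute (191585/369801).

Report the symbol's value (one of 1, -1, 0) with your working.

flip (191585/369801) -> (369801/191585): both odd, 191585 mod 4 = 1, 369801 mod 4 = 1, so the flip contributes +1; sign now +1
(369801/191585): 369801 mod 191585 = 178216, so (369801/191585) = (178216/191585)
factor out 2^3: 178216 = 2^3·22277; with 191585 mod 8 = 1, (2/191585) = +1; sign now +1; continue with (22277/191585)
flip (22277/191585) -> (191585/22277): both odd, 22277 mod 4 = 1, 191585 mod 4 = 1, so the flip contributes +1; sign now +1
(191585/22277): 191585 mod 22277 = 13369, so (191585/22277) = (13369/22277)
flip (13369/22277) -> (22277/13369): both odd, 13369 mod 4 = 1, 22277 mod 4 = 1, so the flip contributes +1; sign now +1
(22277/13369): 22277 mod 13369 = 8908, so (22277/13369) = (8908/13369)
factor out 2^2: 8908 = 2^2·2227; with 13369 mod 8 = 1, (2/13369) = +1; sign now +1; continue with (2227/13369)
flip (2227/13369) -> (13369/2227): both odd, 2227 mod 4 = 3, 13369 mod 4 = 1, so the flip contributes +1; sign now +1
(13369/2227): 13369 mod 2227 = 7, so (13369/2227) = (7/2227)
flip (7/2227) -> (2227/7): both odd, 7 mod 4 = 3, 2227 mod 4 = 3, so the flip contributes -1; sign now -1
(2227/7): 2227 mod 7 = 1, so (2227/7) = (1/7)
reached (1/7) = 1, so the symbol is -1

-1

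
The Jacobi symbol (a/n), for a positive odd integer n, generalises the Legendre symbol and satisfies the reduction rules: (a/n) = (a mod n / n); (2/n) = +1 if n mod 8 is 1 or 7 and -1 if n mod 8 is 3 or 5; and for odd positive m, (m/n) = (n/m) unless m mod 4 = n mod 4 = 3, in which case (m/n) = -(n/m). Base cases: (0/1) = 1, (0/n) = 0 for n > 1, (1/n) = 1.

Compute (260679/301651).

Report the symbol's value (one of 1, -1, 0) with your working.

1

flip (260679/301651) -> (301651/260679): both odd, 260679 mod 4 = 3, 301651 mod 4 = 3, so the flip contributes -1; sign now -1
(301651/260679): 301651 mod 260679 = 40972, so (301651/260679) = (40972/260679)
factor out 2^2: 40972 = 2^2·10243; with 260679 mod 8 = 7, (2/260679) = +1; sign now -1; continue with (10243/260679)
flip (10243/260679) -> (260679/10243): both odd, 10243 mod 4 = 3, 260679 mod 4 = 3, so the flip contributes -1; sign now +1
(260679/10243): 260679 mod 10243 = 4604, so (260679/10243) = (4604/10243)
factor out 2^2: 4604 = 2^2·1151; with 10243 mod 8 = 3, (2/10243) = -1; sign now +1; continue with (1151/10243)
flip (1151/10243) -> (10243/1151): both odd, 1151 mod 4 = 3, 10243 mod 4 = 3, so the flip contributes -1; sign now -1
(10243/1151): 10243 mod 1151 = 1035, so (10243/1151) = (1035/1151)
flip (1035/1151) -> (1151/1035): both odd, 1035 mod 4 = 3, 1151 mod 4 = 3, so the flip contributes -1; sign now +1
(1151/1035): 1151 mod 1035 = 116, so (1151/1035) = (116/1035)
factor out 2^2: 116 = 2^2·29; with 1035 mod 8 = 3, (2/1035) = -1; sign now +1; continue with (29/1035)
flip (29/1035) -> (1035/29): both odd, 29 mod 4 = 1, 1035 mod 4 = 3, so the flip contributes +1; sign now +1
(1035/29): 1035 mod 29 = 20, so (1035/29) = (20/29)
factor out 2^2: 20 = 2^2·5; with 29 mod 8 = 5, (2/29) = -1; sign now +1; continue with (5/29)
flip (5/29) -> (29/5): both odd, 5 mod 4 = 1, 29 mod 4 = 1, so the flip contributes +1; sign now +1
(29/5): 29 mod 5 = 4, so (29/5) = (4/5)
factor out 2^2: 4 = 2^2·1; with 5 mod 8 = 5, (2/5) = -1; sign now +1; continue with (1/5)
reached (1/5) = 1, so the symbol is +1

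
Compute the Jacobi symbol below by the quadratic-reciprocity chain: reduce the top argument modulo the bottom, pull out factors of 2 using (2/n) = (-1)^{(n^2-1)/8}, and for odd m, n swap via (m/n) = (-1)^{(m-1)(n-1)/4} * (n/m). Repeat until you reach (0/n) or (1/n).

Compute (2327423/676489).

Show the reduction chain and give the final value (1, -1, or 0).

(2327423/676489): 2327423 mod 676489 = 297956, so (2327423/676489) = (297956/676489)
factor out 2^2: 297956 = 2^2·74489; with 676489 mod 8 = 1, (2/676489) = +1; sign now +1; continue with (74489/676489)
flip (74489/676489) -> (676489/74489): both odd, 74489 mod 4 = 1, 676489 mod 4 = 1, so the flip contributes +1; sign now +1
(676489/74489): 676489 mod 74489 = 6088, so (676489/74489) = (6088/74489)
factor out 2^3: 6088 = 2^3·761; with 74489 mod 8 = 1, (2/74489) = +1; sign now +1; continue with (761/74489)
flip (761/74489) -> (74489/761): both odd, 761 mod 4 = 1, 74489 mod 4 = 1, so the flip contributes +1; sign now +1
(74489/761): 74489 mod 761 = 672, so (74489/761) = (672/761)
factor out 2^5: 672 = 2^5·21; with 761 mod 8 = 1, (2/761) = +1; sign now +1; continue with (21/761)
flip (21/761) -> (761/21): both odd, 21 mod 4 = 1, 761 mod 4 = 1, so the flip contributes +1; sign now +1
(761/21): 761 mod 21 = 5, so (761/21) = (5/21)
flip (5/21) -> (21/5): both odd, 5 mod 4 = 1, 21 mod 4 = 1, so the flip contributes +1; sign now +1
(21/5): 21 mod 5 = 1, so (21/5) = (1/5)
reached (1/5) = 1, so the symbol is +1

1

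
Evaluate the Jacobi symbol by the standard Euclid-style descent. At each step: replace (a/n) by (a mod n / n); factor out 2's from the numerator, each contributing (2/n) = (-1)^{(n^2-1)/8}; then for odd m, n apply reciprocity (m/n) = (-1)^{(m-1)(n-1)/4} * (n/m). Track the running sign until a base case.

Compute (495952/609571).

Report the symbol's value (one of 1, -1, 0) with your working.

-1

factor out 2^4: 495952 = 2^4·30997; with 609571 mod 8 = 3, (2/609571) = -1; sign now +1; continue with (30997/609571)
flip (30997/609571) -> (609571/30997): both odd, 30997 mod 4 = 1, 609571 mod 4 = 3, so the flip contributes +1; sign now +1
(609571/30997): 609571 mod 30997 = 20628, so (609571/30997) = (20628/30997)
factor out 2^2: 20628 = 2^2·5157; with 30997 mod 8 = 5, (2/30997) = -1; sign now +1; continue with (5157/30997)
flip (5157/30997) -> (30997/5157): both odd, 5157 mod 4 = 1, 30997 mod 4 = 1, so the flip contributes +1; sign now +1
(30997/5157): 30997 mod 5157 = 55, so (30997/5157) = (55/5157)
flip (55/5157) -> (5157/55): both odd, 55 mod 4 = 3, 5157 mod 4 = 1, so the flip contributes +1; sign now +1
(5157/55): 5157 mod 55 = 42, so (5157/55) = (42/55)
factor out 2^1: 42 = 2^1·21; with 55 mod 8 = 7, (2/55) = +1; sign now +1; continue with (21/55)
flip (21/55) -> (55/21): both odd, 21 mod 4 = 1, 55 mod 4 = 3, so the flip contributes +1; sign now +1
(55/21): 55 mod 21 = 13, so (55/21) = (13/21)
flip (13/21) -> (21/13): both odd, 13 mod 4 = 1, 21 mod 4 = 1, so the flip contributes +1; sign now +1
(21/13): 21 mod 13 = 8, so (21/13) = (8/13)
factor out 2^3: 8 = 2^3·1; with 13 mod 8 = 5, (2/13) = -1; sign now -1; continue with (1/13)
reached (1/13) = 1, so the symbol is -1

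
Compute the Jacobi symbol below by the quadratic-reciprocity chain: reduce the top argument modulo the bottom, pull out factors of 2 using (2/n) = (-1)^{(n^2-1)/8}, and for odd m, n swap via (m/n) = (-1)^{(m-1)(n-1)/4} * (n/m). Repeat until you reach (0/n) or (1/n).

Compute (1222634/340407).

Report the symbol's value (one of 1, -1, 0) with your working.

(1222634/340407): 1222634 mod 340407 = 201413, so (1222634/340407) = (201413/340407)
flip (201413/340407) -> (340407/201413): both odd, 201413 mod 4 = 1, 340407 mod 4 = 3, so the flip contributes +1; sign now +1
(340407/201413): 340407 mod 201413 = 138994, so (340407/201413) = (138994/201413)
factor out 2^1: 138994 = 2^1·69497; with 201413 mod 8 = 5, (2/201413) = -1; sign now -1; continue with (69497/201413)
flip (69497/201413) -> (201413/69497): both odd, 69497 mod 4 = 1, 201413 mod 4 = 1, so the flip contributes +1; sign now -1
(201413/69497): 201413 mod 69497 = 62419, so (201413/69497) = (62419/69497)
flip (62419/69497) -> (69497/62419): both odd, 62419 mod 4 = 3, 69497 mod 4 = 1, so the flip contributes +1; sign now -1
(69497/62419): 69497 mod 62419 = 7078, so (69497/62419) = (7078/62419)
factor out 2^1: 7078 = 2^1·3539; with 62419 mod 8 = 3, (2/62419) = -1; sign now +1; continue with (3539/62419)
flip (3539/62419) -> (62419/3539): both odd, 3539 mod 4 = 3, 62419 mod 4 = 3, so the flip contributes -1; sign now -1
(62419/3539): 62419 mod 3539 = 2256, so (62419/3539) = (2256/3539)
factor out 2^4: 2256 = 2^4·141; with 3539 mod 8 = 3, (2/3539) = -1; sign now -1; continue with (141/3539)
flip (141/3539) -> (3539/141): both odd, 141 mod 4 = 1, 3539 mod 4 = 3, so the flip contributes +1; sign now -1
(3539/141): 3539 mod 141 = 14, so (3539/141) = (14/141)
factor out 2^1: 14 = 2^1·7; with 141 mod 8 = 5, (2/141) = -1; sign now +1; continue with (7/141)
flip (7/141) -> (141/7): both odd, 7 mod 4 = 3, 141 mod 4 = 1, so the flip contributes +1; sign now +1
(141/7): 141 mod 7 = 1, so (141/7) = (1/7)
reached (1/7) = 1, so the symbol is +1

1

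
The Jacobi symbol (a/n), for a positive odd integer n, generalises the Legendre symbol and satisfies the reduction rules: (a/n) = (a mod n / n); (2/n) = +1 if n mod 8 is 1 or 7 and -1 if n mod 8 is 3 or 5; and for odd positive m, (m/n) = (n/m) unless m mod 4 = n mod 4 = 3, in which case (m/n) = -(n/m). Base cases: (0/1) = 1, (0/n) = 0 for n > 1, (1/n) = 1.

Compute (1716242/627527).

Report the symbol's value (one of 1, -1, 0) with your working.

(1716242/627527) = (461188/627527)   [reduce mod 627527]
461188 = 2^2·115297; (2/627527) = +1 since 627527 mod 8 = 7, so (461188/627527) = (+1)^2·(115297/627527); sign now +1
reciprocity: (115297/627527) = +1·(627527/115297) since 115297 mod 4 = 1, 627527 mod 4 = 3; sign now +1
(627527/115297) = (51042/115297)   [reduce mod 115297]
51042 = 2^1·25521; (2/115297) = +1 since 115297 mod 8 = 1, so (51042/115297) = (+1)^1·(25521/115297); sign now +1
reciprocity: (25521/115297) = +1·(115297/25521) since 25521 mod 4 = 1, 115297 mod 4 = 1; sign now +1
(115297/25521) = (13213/25521)   [reduce mod 25521]
reciprocity: (13213/25521) = +1·(25521/13213) since 13213 mod 4 = 1, 25521 mod 4 = 1; sign now +1
(25521/13213) = (12308/13213)   [reduce mod 13213]
12308 = 2^2·3077; (2/13213) = -1 since 13213 mod 8 = 5, so (12308/13213) = (-1)^2·(3077/13213); sign now +1
reciprocity: (3077/13213) = +1·(13213/3077) since 3077 mod 4 = 1, 13213 mod 4 = 1; sign now +1
(13213/3077) = (905/3077)   [reduce mod 3077]
reciprocity: (905/3077) = +1·(3077/905) since 905 mod 4 = 1, 3077 mod 4 = 1; sign now +1
(3077/905) = (362/905)   [reduce mod 905]
362 = 2^1·181; (2/905) = +1 since 905 mod 8 = 1, so (362/905) = (+1)^1·(181/905); sign now +1
reciprocity: (181/905) = +1·(905/181) since 181 mod 4 = 1, 905 mod 4 = 1; sign now +1
(905/181) = (0/181)   [reduce mod 181]
(0/181) = 0   [gcd(a, n) > 1]; final value = 0

0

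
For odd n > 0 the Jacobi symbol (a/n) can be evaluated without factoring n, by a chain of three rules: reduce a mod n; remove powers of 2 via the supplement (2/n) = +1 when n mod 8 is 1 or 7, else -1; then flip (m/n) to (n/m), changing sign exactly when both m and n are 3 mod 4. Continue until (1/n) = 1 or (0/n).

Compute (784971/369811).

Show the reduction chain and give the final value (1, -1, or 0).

1

(784971/369811) = (45349/369811)   [reduce mod 369811]
reciprocity: (45349/369811) = +1·(369811/45349) since 45349 mod 4 = 1, 369811 mod 4 = 3; sign now +1
(369811/45349) = (7019/45349)   [reduce mod 45349]
reciprocity: (7019/45349) = +1·(45349/7019) since 7019 mod 4 = 3, 45349 mod 4 = 1; sign now +1
(45349/7019) = (3235/7019)   [reduce mod 7019]
reciprocity: (3235/7019) = -1·(7019/3235) since 3235 mod 4 = 3, 7019 mod 4 = 3; sign now -1
(7019/3235) = (549/3235)   [reduce mod 3235]
reciprocity: (549/3235) = +1·(3235/549) since 549 mod 4 = 1, 3235 mod 4 = 3; sign now -1
(3235/549) = (490/549)   [reduce mod 549]
490 = 2^1·245; (2/549) = -1 since 549 mod 8 = 5, so (490/549) = (-1)^1·(245/549); sign now +1
reciprocity: (245/549) = +1·(549/245) since 245 mod 4 = 1, 549 mod 4 = 1; sign now +1
(549/245) = (59/245)   [reduce mod 245]
reciprocity: (59/245) = +1·(245/59) since 59 mod 4 = 3, 245 mod 4 = 1; sign now +1
(245/59) = (9/59)   [reduce mod 59]
reciprocity: (9/59) = +1·(59/9) since 9 mod 4 = 1, 59 mod 4 = 3; sign now +1
(59/9) = (5/9)   [reduce mod 9]
reciprocity: (5/9) = +1·(9/5) since 5 mod 4 = 1, 9 mod 4 = 1; sign now +1
(9/5) = (4/5)   [reduce mod 5]
4 = 2^2·1; (2/5) = -1 since 5 mod 8 = 5, so (4/5) = (-1)^2·(1/5); sign now +1
(1/5) = 1; final value = sign = +1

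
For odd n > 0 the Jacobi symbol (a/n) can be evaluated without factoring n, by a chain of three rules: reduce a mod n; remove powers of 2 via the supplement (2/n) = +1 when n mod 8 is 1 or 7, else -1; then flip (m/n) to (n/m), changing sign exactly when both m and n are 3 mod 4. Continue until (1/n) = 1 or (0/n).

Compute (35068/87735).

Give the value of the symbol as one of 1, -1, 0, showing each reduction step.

35068 = 2^2·8767; (2/87735) = +1 since 87735 mod 8 = 7, so (35068/87735) = (+1)^2·(8767/87735); sign now +1
reciprocity: (8767/87735) = -1·(87735/8767) since 8767 mod 4 = 3, 87735 mod 4 = 3; sign now -1
(87735/8767) = (65/8767)   [reduce mod 8767]
reciprocity: (65/8767) = +1·(8767/65) since 65 mod 4 = 1, 8767 mod 4 = 3; sign now -1
(8767/65) = (57/65)   [reduce mod 65]
reciprocity: (57/65) = +1·(65/57) since 57 mod 4 = 1, 65 mod 4 = 1; sign now -1
(65/57) = (8/57)   [reduce mod 57]
8 = 2^3·1; (2/57) = +1 since 57 mod 8 = 1, so (8/57) = (+1)^3·(1/57); sign now -1
(1/57) = 1; final value = sign = -1

-1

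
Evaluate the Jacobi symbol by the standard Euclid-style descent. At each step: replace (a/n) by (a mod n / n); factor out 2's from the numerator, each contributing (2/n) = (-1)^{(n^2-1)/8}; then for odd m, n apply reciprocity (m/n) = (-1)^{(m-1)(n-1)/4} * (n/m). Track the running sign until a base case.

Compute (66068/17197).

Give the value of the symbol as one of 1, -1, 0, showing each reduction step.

-1

(66068/17197) = (14477/17197)   [reduce mod 17197]
reciprocity: (14477/17197) = +1·(17197/14477) since 14477 mod 4 = 1, 17197 mod 4 = 1; sign now +1
(17197/14477) = (2720/14477)   [reduce mod 14477]
2720 = 2^5·85; (2/14477) = -1 since 14477 mod 8 = 5, so (2720/14477) = (-1)^5·(85/14477); sign now -1
reciprocity: (85/14477) = +1·(14477/85) since 85 mod 4 = 1, 14477 mod 4 = 1; sign now -1
(14477/85) = (27/85)   [reduce mod 85]
reciprocity: (27/85) = +1·(85/27) since 27 mod 4 = 3, 85 mod 4 = 1; sign now -1
(85/27) = (4/27)   [reduce mod 27]
4 = 2^2·1; (2/27) = -1 since 27 mod 8 = 3, so (4/27) = (-1)^2·(1/27); sign now -1
(1/27) = 1; final value = sign = -1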